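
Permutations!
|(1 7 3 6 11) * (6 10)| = |(1 7 3 10 6 11)| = 6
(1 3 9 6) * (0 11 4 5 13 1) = (0 11 4 5 13 1 3 9 6) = [11, 3, 2, 9, 5, 13, 0, 7, 8, 6, 10, 4, 12, 1]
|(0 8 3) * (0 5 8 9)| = |(0 9)(3 5 8)| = 6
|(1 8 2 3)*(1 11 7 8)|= |(2 3 11 7 8)|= 5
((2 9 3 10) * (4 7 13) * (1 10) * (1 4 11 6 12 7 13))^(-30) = ((1 10 2 9 3 4 13 11 6 12 7))^(-30) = (1 9 13 12 10 3 11 7 2 4 6)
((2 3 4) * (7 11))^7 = ((2 3 4)(7 11))^7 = (2 3 4)(7 11)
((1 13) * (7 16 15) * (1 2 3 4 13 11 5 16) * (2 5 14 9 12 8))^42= ((1 11 14 9 12 8 2 3 4 13 5 16 15 7))^42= (16)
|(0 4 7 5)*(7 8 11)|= 6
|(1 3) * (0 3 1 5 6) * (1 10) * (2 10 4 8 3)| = |(0 2 10 1 4 8 3 5 6)| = 9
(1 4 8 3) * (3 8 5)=(8)(1 4 5 3)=[0, 4, 2, 1, 5, 3, 6, 7, 8]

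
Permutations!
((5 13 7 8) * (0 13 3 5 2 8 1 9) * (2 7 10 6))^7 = (0 1 8 6 13 9 7 2 10)(3 5)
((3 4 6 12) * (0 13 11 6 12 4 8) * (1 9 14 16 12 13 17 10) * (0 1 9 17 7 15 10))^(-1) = ((0 7 15 10 9 14 16 12 3 8 1 17)(4 13 11 6))^(-1) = (0 17 1 8 3 12 16 14 9 10 15 7)(4 6 11 13)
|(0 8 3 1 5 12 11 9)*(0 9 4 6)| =|(0 8 3 1 5 12 11 4 6)| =9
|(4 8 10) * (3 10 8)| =3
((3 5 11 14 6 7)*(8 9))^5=((3 5 11 14 6 7)(8 9))^5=(3 7 6 14 11 5)(8 9)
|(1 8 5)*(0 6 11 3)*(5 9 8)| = 4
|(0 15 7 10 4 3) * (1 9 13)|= 6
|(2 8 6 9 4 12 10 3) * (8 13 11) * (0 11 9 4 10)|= |(0 11 8 6 4 12)(2 13 9 10 3)|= 30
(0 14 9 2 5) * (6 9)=[14, 1, 5, 3, 4, 0, 9, 7, 8, 2, 10, 11, 12, 13, 6]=(0 14 6 9 2 5)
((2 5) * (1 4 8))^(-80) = (1 4 8)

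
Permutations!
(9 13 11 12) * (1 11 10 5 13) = (1 11 12 9)(5 13 10) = [0, 11, 2, 3, 4, 13, 6, 7, 8, 1, 5, 12, 9, 10]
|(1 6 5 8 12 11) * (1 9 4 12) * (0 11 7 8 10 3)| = 12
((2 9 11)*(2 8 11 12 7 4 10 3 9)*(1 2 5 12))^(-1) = ((1 2 5 12 7 4 10 3 9)(8 11))^(-1) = (1 9 3 10 4 7 12 5 2)(8 11)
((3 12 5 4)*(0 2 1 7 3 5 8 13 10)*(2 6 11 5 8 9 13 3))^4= ((0 6 11 5 4 8 3 12 9 13 10)(1 7 2))^4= (0 4 9 6 8 13 11 3 10 5 12)(1 7 2)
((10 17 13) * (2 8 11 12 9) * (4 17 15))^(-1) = ((2 8 11 12 9)(4 17 13 10 15))^(-1) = (2 9 12 11 8)(4 15 10 13 17)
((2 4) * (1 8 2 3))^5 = (8)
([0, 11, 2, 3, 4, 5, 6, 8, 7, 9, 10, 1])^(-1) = (1 11)(7 8)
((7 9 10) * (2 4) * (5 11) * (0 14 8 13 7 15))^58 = (0 8 7 10)(9 15 14 13)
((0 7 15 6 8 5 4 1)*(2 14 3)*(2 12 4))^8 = ((0 7 15 6 8 5 2 14 3 12 4 1))^8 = (0 3 8)(1 14 6)(2 15 4)(5 7 12)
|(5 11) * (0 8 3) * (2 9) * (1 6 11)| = |(0 8 3)(1 6 11 5)(2 9)| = 12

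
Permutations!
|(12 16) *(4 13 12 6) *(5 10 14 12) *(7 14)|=|(4 13 5 10 7 14 12 16 6)|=9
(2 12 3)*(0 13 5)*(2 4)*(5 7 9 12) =(0 13 7 9 12 3 4 2 5) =[13, 1, 5, 4, 2, 0, 6, 9, 8, 12, 10, 11, 3, 7]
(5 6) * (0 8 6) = [8, 1, 2, 3, 4, 0, 5, 7, 6] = (0 8 6 5)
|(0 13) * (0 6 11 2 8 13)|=5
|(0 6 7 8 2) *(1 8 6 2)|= |(0 2)(1 8)(6 7)|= 2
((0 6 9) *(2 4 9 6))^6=(0 4)(2 9)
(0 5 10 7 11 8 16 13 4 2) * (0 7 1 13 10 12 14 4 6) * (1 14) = (0 5 12 1 13 6)(2 7 11 8 16 10 14 4) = [5, 13, 7, 3, 2, 12, 0, 11, 16, 9, 14, 8, 1, 6, 4, 15, 10]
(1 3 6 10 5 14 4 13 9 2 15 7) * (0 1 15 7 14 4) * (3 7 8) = (0 1 7 15 14)(2 8 3 6 10 5 4 13 9) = [1, 7, 8, 6, 13, 4, 10, 15, 3, 2, 5, 11, 12, 9, 0, 14]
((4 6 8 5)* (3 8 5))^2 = ((3 8)(4 6 5))^2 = (8)(4 5 6)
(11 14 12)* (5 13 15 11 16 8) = (5 13 15 11 14 12 16 8) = [0, 1, 2, 3, 4, 13, 6, 7, 5, 9, 10, 14, 16, 15, 12, 11, 8]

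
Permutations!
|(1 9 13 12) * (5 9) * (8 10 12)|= 7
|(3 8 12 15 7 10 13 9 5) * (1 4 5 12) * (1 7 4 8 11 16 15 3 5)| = |(1 8 7 10 13 9 12 3 11 16 15 4)| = 12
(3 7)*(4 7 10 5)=(3 10 5 4 7)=[0, 1, 2, 10, 7, 4, 6, 3, 8, 9, 5]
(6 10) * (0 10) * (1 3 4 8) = [10, 3, 2, 4, 8, 5, 0, 7, 1, 9, 6] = (0 10 6)(1 3 4 8)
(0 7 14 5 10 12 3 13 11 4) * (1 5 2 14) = (0 7 1 5 10 12 3 13 11 4)(2 14) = [7, 5, 14, 13, 0, 10, 6, 1, 8, 9, 12, 4, 3, 11, 2]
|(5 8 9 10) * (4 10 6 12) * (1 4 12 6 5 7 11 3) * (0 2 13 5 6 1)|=13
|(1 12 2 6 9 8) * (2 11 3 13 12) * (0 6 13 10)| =|(0 6 9 8 1 2 13 12 11 3 10)| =11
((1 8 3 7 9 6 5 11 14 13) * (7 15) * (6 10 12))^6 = (1 10 13 9 14 7 11 15 5 3 6 8 12) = ((1 8 3 15 7 9 10 12 6 5 11 14 13))^6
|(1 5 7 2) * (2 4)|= 5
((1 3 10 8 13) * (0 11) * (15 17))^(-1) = ((0 11)(1 3 10 8 13)(15 17))^(-1) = (0 11)(1 13 8 10 3)(15 17)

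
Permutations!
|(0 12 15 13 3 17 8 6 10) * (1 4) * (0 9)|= 10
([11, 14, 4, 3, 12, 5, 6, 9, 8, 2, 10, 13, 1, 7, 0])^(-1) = (0 14 1 12 4 2 9 7 13 11)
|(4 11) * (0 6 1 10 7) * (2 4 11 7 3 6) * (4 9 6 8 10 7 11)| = 6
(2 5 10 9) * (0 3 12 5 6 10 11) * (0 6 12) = (0 3)(2 12 5 11 6 10 9) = [3, 1, 12, 0, 4, 11, 10, 7, 8, 2, 9, 6, 5]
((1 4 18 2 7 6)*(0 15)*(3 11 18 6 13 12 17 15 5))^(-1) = ((0 5 3 11 18 2 7 13 12 17 15)(1 4 6))^(-1) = (0 15 17 12 13 7 2 18 11 3 5)(1 6 4)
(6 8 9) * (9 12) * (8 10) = (6 10 8 12 9) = [0, 1, 2, 3, 4, 5, 10, 7, 12, 6, 8, 11, 9]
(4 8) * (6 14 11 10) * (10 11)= (4 8)(6 14 10)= [0, 1, 2, 3, 8, 5, 14, 7, 4, 9, 6, 11, 12, 13, 10]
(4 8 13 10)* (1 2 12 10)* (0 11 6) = [11, 2, 12, 3, 8, 5, 0, 7, 13, 9, 4, 6, 10, 1] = (0 11 6)(1 2 12 10 4 8 13)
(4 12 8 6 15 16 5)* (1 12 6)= (1 12 8)(4 6 15 16 5)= [0, 12, 2, 3, 6, 4, 15, 7, 1, 9, 10, 11, 8, 13, 14, 16, 5]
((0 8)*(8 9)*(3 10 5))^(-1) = ((0 9 8)(3 10 5))^(-1) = (0 8 9)(3 5 10)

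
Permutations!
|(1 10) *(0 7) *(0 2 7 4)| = 2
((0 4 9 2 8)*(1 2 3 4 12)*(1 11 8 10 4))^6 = (0 11)(8 12)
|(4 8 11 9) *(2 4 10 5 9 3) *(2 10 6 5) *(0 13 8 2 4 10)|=15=|(0 13 8 11 3)(2 10 4)(5 9 6)|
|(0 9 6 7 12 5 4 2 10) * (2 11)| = |(0 9 6 7 12 5 4 11 2 10)| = 10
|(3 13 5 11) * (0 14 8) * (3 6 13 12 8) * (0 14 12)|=20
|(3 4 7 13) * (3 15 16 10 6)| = |(3 4 7 13 15 16 10 6)| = 8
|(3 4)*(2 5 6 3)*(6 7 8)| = |(2 5 7 8 6 3 4)| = 7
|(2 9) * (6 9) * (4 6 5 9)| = 6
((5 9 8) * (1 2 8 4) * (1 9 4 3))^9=(1 8 4 3 2 5 9)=((1 2 8 5 4 9 3))^9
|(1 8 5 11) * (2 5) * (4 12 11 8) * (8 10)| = 4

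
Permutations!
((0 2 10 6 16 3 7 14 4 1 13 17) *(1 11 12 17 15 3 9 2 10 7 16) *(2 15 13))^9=(0 12 4 7 1 10 17 11 14 2 6)(3 16 9 15)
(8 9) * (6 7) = [0, 1, 2, 3, 4, 5, 7, 6, 9, 8] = (6 7)(8 9)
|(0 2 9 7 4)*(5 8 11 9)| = |(0 2 5 8 11 9 7 4)| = 8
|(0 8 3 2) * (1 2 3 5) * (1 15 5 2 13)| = |(0 8 2)(1 13)(5 15)| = 6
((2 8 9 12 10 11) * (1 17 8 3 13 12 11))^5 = ((1 17 8 9 11 2 3 13 12 10))^5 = (1 2)(3 17)(8 13)(9 12)(10 11)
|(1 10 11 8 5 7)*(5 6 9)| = 8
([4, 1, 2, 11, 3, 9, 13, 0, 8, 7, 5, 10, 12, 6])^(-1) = [7, 1, 2, 4, 0, 10, 13, 9, 8, 5, 11, 3, 12, 6]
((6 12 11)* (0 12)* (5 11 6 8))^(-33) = (12)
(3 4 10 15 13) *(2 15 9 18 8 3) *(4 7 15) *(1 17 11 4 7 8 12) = (1 17 11 4 10 9 18 12)(2 7 15 13)(3 8) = [0, 17, 7, 8, 10, 5, 6, 15, 3, 18, 9, 4, 1, 2, 14, 13, 16, 11, 12]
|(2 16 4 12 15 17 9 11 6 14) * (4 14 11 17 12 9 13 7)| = |(2 16 14)(4 9 17 13 7)(6 11)(12 15)| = 30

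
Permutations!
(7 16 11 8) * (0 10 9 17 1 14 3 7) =[10, 14, 2, 7, 4, 5, 6, 16, 0, 17, 9, 8, 12, 13, 3, 15, 11, 1] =(0 10 9 17 1 14 3 7 16 11 8)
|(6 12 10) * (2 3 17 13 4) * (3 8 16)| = |(2 8 16 3 17 13 4)(6 12 10)| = 21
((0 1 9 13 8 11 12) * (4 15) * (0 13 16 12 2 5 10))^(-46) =((0 1 9 16 12 13 8 11 2 5 10)(4 15))^(-46) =(0 5 11 13 16 1 10 2 8 12 9)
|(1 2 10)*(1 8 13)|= 5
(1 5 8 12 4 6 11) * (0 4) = (0 4 6 11 1 5 8 12) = [4, 5, 2, 3, 6, 8, 11, 7, 12, 9, 10, 1, 0]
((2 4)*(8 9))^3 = (2 4)(8 9)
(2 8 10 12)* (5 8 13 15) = (2 13 15 5 8 10 12) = [0, 1, 13, 3, 4, 8, 6, 7, 10, 9, 12, 11, 2, 15, 14, 5]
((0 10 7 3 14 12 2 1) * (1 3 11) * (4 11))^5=(0 1 11 4 7 10)(2 3 14 12)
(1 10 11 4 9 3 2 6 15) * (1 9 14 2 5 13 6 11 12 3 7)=(1 10 12 3 5 13 6 15 9 7)(2 11 4 14)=[0, 10, 11, 5, 14, 13, 15, 1, 8, 7, 12, 4, 3, 6, 2, 9]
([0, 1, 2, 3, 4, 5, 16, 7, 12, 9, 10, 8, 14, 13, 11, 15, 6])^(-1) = (6 16)(8 11 14 12)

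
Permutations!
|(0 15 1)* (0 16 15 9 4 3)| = 12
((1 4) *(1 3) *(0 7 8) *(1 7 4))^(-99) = (0 4 3 7 8)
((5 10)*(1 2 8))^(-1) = (1 8 2)(5 10)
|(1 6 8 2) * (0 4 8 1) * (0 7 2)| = 6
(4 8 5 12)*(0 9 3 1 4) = [9, 4, 2, 1, 8, 12, 6, 7, 5, 3, 10, 11, 0] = (0 9 3 1 4 8 5 12)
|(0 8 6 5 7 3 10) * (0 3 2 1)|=|(0 8 6 5 7 2 1)(3 10)|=14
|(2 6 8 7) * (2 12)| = 5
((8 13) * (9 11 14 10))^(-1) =(8 13)(9 10 14 11) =((8 13)(9 11 14 10))^(-1)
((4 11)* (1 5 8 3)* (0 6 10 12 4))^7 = ((0 6 10 12 4 11)(1 5 8 3))^7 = (0 6 10 12 4 11)(1 3 8 5)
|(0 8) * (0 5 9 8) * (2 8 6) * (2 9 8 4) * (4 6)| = 4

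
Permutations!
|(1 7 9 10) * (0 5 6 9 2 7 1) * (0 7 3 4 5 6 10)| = |(0 6 9)(2 3 4 5 10 7)| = 6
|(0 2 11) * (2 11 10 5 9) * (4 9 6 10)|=|(0 11)(2 4 9)(5 6 10)|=6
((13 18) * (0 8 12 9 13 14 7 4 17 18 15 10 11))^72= (4 18 7 17 14)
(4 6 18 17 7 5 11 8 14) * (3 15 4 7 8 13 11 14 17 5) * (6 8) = (3 15 4 8 17 6 18 5 14 7)(11 13) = [0, 1, 2, 15, 8, 14, 18, 3, 17, 9, 10, 13, 12, 11, 7, 4, 16, 6, 5]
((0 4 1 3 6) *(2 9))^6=((0 4 1 3 6)(2 9))^6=(9)(0 4 1 3 6)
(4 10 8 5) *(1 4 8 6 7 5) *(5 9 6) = (1 4 10 5 8)(6 7 9) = [0, 4, 2, 3, 10, 8, 7, 9, 1, 6, 5]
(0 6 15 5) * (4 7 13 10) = (0 6 15 5)(4 7 13 10) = [6, 1, 2, 3, 7, 0, 15, 13, 8, 9, 4, 11, 12, 10, 14, 5]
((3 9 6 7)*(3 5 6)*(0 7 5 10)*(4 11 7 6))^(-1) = ((0 6 5 4 11 7 10)(3 9))^(-1) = (0 10 7 11 4 5 6)(3 9)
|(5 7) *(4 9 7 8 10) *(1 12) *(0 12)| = 6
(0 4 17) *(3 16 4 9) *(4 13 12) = [9, 1, 2, 16, 17, 5, 6, 7, 8, 3, 10, 11, 4, 12, 14, 15, 13, 0] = (0 9 3 16 13 12 4 17)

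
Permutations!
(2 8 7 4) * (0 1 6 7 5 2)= (0 1 6 7 4)(2 8 5)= [1, 6, 8, 3, 0, 2, 7, 4, 5]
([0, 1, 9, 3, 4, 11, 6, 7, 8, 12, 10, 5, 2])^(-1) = [0, 1, 12, 3, 4, 11, 6, 7, 8, 2, 10, 5, 9]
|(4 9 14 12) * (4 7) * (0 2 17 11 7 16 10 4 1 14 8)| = |(0 2 17 11 7 1 14 12 16 10 4 9 8)| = 13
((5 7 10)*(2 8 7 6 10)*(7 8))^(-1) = (2 7)(5 10 6)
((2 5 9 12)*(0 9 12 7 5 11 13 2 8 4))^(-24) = (13)(0 12 9 8 7 4 5)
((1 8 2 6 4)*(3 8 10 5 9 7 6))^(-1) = (1 4 6 7 9 5 10)(2 8 3)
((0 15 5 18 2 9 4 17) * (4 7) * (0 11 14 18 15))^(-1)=((2 9 7 4 17 11 14 18)(5 15))^(-1)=(2 18 14 11 17 4 7 9)(5 15)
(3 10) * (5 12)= (3 10)(5 12)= [0, 1, 2, 10, 4, 12, 6, 7, 8, 9, 3, 11, 5]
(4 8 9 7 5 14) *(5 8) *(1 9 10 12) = (1 9 7 8 10 12)(4 5 14) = [0, 9, 2, 3, 5, 14, 6, 8, 10, 7, 12, 11, 1, 13, 4]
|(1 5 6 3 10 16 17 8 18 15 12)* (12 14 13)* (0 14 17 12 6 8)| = |(0 14 13 6 3 10 16 12 1 5 8 18 15 17)| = 14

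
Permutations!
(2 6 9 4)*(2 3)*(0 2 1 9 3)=[2, 9, 6, 1, 0, 5, 3, 7, 8, 4]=(0 2 6 3 1 9 4)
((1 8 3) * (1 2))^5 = (1 8 3 2)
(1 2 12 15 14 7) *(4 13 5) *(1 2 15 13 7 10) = (1 15 14 10)(2 12 13 5 4 7) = [0, 15, 12, 3, 7, 4, 6, 2, 8, 9, 1, 11, 13, 5, 10, 14]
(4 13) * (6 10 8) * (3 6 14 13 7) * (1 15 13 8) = (1 15 13 4 7 3 6 10)(8 14) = [0, 15, 2, 6, 7, 5, 10, 3, 14, 9, 1, 11, 12, 4, 8, 13]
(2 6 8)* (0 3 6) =[3, 1, 0, 6, 4, 5, 8, 7, 2] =(0 3 6 8 2)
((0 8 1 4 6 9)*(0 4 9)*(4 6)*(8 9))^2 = ((0 9 6)(1 8))^2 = (0 6 9)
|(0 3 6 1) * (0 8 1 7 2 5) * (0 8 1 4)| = 8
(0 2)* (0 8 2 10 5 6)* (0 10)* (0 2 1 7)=(0 2 8 1 7)(5 6 10)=[2, 7, 8, 3, 4, 6, 10, 0, 1, 9, 5]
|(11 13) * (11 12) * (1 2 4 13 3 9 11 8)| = |(1 2 4 13 12 8)(3 9 11)| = 6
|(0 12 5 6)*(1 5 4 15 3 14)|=9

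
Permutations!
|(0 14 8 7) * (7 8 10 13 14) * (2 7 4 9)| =|(0 4 9 2 7)(10 13 14)| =15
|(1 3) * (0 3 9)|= |(0 3 1 9)|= 4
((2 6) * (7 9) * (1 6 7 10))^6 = (10)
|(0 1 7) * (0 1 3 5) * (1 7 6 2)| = |(7)(0 3 5)(1 6 2)| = 3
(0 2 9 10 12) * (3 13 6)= [2, 1, 9, 13, 4, 5, 3, 7, 8, 10, 12, 11, 0, 6]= (0 2 9 10 12)(3 13 6)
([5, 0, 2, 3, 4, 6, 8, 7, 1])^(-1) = [1, 8, 2, 3, 4, 0, 5, 7, 6]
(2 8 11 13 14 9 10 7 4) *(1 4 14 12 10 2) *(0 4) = [4, 0, 8, 3, 1, 5, 6, 14, 11, 2, 7, 13, 10, 12, 9] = (0 4 1)(2 8 11 13 12 10 7 14 9)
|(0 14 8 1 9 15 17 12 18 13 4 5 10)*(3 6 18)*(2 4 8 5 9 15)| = |(0 14 5 10)(1 15 17 12 3 6 18 13 8)(2 4 9)| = 36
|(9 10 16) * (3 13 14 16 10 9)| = 4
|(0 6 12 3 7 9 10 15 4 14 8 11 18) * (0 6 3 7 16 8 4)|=|(0 3 16 8 11 18 6 12 7 9 10 15)(4 14)|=12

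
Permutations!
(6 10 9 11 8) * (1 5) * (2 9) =[0, 5, 9, 3, 4, 1, 10, 7, 6, 11, 2, 8] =(1 5)(2 9 11 8 6 10)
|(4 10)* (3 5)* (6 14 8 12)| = 4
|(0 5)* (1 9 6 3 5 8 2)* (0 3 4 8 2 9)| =|(0 2 1)(3 5)(4 8 9 6)| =12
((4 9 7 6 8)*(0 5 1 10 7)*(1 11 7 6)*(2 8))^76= (0 9 4 8 2 6 10 1 7 11 5)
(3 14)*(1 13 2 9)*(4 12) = (1 13 2 9)(3 14)(4 12) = [0, 13, 9, 14, 12, 5, 6, 7, 8, 1, 10, 11, 4, 2, 3]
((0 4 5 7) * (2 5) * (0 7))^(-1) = ((7)(0 4 2 5))^(-1) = (7)(0 5 2 4)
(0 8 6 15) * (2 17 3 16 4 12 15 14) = [8, 1, 17, 16, 12, 5, 14, 7, 6, 9, 10, 11, 15, 13, 2, 0, 4, 3] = (0 8 6 14 2 17 3 16 4 12 15)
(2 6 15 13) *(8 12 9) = [0, 1, 6, 3, 4, 5, 15, 7, 12, 8, 10, 11, 9, 2, 14, 13] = (2 6 15 13)(8 12 9)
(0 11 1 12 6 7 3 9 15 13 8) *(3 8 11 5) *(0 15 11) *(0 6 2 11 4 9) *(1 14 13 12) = [5, 1, 11, 0, 9, 3, 7, 8, 15, 4, 10, 14, 2, 6, 13, 12] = (0 5 3)(2 11 14 13 6 7 8 15 12)(4 9)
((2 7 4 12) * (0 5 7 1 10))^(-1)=((0 5 7 4 12 2 1 10))^(-1)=(0 10 1 2 12 4 7 5)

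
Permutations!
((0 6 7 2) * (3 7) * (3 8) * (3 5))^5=(0 7 5 6 2 3 8)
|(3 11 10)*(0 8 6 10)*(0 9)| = |(0 8 6 10 3 11 9)| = 7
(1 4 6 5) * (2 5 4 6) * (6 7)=(1 7 6 4 2 5)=[0, 7, 5, 3, 2, 1, 4, 6]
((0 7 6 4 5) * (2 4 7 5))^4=(7)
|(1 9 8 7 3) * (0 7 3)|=|(0 7)(1 9 8 3)|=4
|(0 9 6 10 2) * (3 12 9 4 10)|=4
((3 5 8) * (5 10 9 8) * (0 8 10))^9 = (9 10)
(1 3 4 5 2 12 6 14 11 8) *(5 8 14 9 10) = (1 3 4 8)(2 12 6 9 10 5)(11 14) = [0, 3, 12, 4, 8, 2, 9, 7, 1, 10, 5, 14, 6, 13, 11]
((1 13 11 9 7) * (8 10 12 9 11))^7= (13)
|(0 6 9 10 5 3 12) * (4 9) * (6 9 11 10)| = |(0 9 6 4 11 10 5 3 12)| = 9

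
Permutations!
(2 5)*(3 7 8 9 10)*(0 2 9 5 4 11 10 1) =[2, 0, 4, 7, 11, 9, 6, 8, 5, 1, 3, 10] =(0 2 4 11 10 3 7 8 5 9 1)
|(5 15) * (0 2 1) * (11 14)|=6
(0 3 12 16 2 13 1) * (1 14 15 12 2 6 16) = (0 3 2 13 14 15 12 1)(6 16) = [3, 0, 13, 2, 4, 5, 16, 7, 8, 9, 10, 11, 1, 14, 15, 12, 6]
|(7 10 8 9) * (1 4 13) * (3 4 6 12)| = 12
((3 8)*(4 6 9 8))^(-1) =(3 8 9 6 4)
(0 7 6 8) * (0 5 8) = (0 7 6)(5 8) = [7, 1, 2, 3, 4, 8, 0, 6, 5]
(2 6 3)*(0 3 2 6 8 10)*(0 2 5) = [3, 1, 8, 6, 4, 0, 5, 7, 10, 9, 2] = (0 3 6 5)(2 8 10)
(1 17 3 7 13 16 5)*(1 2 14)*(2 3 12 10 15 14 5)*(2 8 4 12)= (1 17 2 5 3 7 13 16 8 4 12 10 15 14)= [0, 17, 5, 7, 12, 3, 6, 13, 4, 9, 15, 11, 10, 16, 1, 14, 8, 2]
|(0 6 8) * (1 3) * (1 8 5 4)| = 7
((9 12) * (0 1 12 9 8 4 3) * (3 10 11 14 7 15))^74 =(0 7 10 12 3 14 4 1 15 11 8)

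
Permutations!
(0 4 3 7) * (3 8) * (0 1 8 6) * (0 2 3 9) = (0 4 6 2 3 7 1 8 9) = [4, 8, 3, 7, 6, 5, 2, 1, 9, 0]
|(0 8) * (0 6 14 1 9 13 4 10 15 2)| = |(0 8 6 14 1 9 13 4 10 15 2)| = 11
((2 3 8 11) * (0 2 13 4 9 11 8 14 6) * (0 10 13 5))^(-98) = ((0 2 3 14 6 10 13 4 9 11 5))^(-98) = (0 2 3 14 6 10 13 4 9 11 5)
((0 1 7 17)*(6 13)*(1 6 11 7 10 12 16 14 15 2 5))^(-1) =((0 6 13 11 7 17)(1 10 12 16 14 15 2 5))^(-1) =(0 17 7 11 13 6)(1 5 2 15 14 16 12 10)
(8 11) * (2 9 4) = (2 9 4)(8 11) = [0, 1, 9, 3, 2, 5, 6, 7, 11, 4, 10, 8]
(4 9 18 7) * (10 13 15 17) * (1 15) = [0, 15, 2, 3, 9, 5, 6, 4, 8, 18, 13, 11, 12, 1, 14, 17, 16, 10, 7] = (1 15 17 10 13)(4 9 18 7)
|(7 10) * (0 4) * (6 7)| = 6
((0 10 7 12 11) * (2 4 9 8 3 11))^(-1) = ((0 10 7 12 2 4 9 8 3 11))^(-1) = (0 11 3 8 9 4 2 12 7 10)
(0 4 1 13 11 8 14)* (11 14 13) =(0 4 1 11 8 13 14) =[4, 11, 2, 3, 1, 5, 6, 7, 13, 9, 10, 8, 12, 14, 0]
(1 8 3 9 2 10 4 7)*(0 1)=[1, 8, 10, 9, 7, 5, 6, 0, 3, 2, 4]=(0 1 8 3 9 2 10 4 7)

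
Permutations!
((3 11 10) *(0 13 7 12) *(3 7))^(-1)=((0 13 3 11 10 7 12))^(-1)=(0 12 7 10 11 3 13)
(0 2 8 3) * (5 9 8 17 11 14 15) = (0 2 17 11 14 15 5 9 8 3) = [2, 1, 17, 0, 4, 9, 6, 7, 3, 8, 10, 14, 12, 13, 15, 5, 16, 11]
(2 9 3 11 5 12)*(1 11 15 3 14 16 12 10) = (1 11 5 10)(2 9 14 16 12)(3 15) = [0, 11, 9, 15, 4, 10, 6, 7, 8, 14, 1, 5, 2, 13, 16, 3, 12]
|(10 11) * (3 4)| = 2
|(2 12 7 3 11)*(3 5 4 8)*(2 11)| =|(2 12 7 5 4 8 3)| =7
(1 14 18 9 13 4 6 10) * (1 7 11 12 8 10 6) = (1 14 18 9 13 4)(7 11 12 8 10) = [0, 14, 2, 3, 1, 5, 6, 11, 10, 13, 7, 12, 8, 4, 18, 15, 16, 17, 9]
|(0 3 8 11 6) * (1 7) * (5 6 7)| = |(0 3 8 11 7 1 5 6)| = 8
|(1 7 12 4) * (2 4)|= |(1 7 12 2 4)|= 5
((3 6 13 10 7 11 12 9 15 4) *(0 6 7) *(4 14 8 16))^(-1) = (0 10 13 6)(3 4 16 8 14 15 9 12 11 7)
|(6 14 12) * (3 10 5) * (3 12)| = |(3 10 5 12 6 14)| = 6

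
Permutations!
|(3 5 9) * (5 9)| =2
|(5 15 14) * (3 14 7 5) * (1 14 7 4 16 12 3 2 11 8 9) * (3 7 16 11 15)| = 40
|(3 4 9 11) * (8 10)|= 4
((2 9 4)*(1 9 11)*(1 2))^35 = (1 4 9)(2 11)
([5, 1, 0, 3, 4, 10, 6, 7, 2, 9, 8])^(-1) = (0 2 8 10 5)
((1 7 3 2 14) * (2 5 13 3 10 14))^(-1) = ((1 7 10 14)(3 5 13))^(-1) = (1 14 10 7)(3 13 5)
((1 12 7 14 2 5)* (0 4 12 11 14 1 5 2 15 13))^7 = (0 15 11 7 4 13 14 1 12)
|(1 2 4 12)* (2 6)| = 5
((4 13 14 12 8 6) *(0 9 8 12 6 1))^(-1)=((0 9 8 1)(4 13 14 6))^(-1)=(0 1 8 9)(4 6 14 13)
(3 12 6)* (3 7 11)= [0, 1, 2, 12, 4, 5, 7, 11, 8, 9, 10, 3, 6]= (3 12 6 7 11)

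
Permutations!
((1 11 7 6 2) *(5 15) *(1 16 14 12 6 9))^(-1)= ((1 11 7 9)(2 16 14 12 6)(5 15))^(-1)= (1 9 7 11)(2 6 12 14 16)(5 15)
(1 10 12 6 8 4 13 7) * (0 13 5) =(0 13 7 1 10 12 6 8 4 5) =[13, 10, 2, 3, 5, 0, 8, 1, 4, 9, 12, 11, 6, 7]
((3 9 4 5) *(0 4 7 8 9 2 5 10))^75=(10)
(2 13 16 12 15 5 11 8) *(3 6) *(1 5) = (1 5 11 8 2 13 16 12 15)(3 6) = [0, 5, 13, 6, 4, 11, 3, 7, 2, 9, 10, 8, 15, 16, 14, 1, 12]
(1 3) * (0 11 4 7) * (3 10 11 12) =(0 12 3 1 10 11 4 7) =[12, 10, 2, 1, 7, 5, 6, 0, 8, 9, 11, 4, 3]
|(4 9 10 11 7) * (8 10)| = |(4 9 8 10 11 7)| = 6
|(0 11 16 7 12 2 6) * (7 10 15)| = |(0 11 16 10 15 7 12 2 6)| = 9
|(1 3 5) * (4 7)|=|(1 3 5)(4 7)|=6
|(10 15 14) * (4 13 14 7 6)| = 7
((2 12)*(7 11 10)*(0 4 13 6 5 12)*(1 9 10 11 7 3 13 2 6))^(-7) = ((0 4 2)(1 9 10 3 13)(5 12 6))^(-7) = (0 2 4)(1 3 9 13 10)(5 6 12)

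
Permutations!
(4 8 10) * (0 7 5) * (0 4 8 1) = (0 7 5 4 1)(8 10) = [7, 0, 2, 3, 1, 4, 6, 5, 10, 9, 8]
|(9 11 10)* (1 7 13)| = |(1 7 13)(9 11 10)| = 3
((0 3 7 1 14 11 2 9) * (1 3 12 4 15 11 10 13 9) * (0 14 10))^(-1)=(0 14 9 13 10 1 2 11 15 4 12)(3 7)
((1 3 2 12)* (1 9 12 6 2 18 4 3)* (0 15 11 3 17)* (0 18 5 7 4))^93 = (0 3 4)(2 6)(5 17 15)(7 18 11)(9 12)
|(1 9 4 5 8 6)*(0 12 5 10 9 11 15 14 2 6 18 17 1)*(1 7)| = 39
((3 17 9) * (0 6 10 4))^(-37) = (0 4 10 6)(3 9 17)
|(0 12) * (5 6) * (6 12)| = |(0 6 5 12)| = 4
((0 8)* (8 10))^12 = (10)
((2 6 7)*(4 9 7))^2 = ((2 6 4 9 7))^2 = (2 4 7 6 9)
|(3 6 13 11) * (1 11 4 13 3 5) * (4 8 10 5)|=14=|(1 11 4 13 8 10 5)(3 6)|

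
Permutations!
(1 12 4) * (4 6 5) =(1 12 6 5 4) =[0, 12, 2, 3, 1, 4, 5, 7, 8, 9, 10, 11, 6]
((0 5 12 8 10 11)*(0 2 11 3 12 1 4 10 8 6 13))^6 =((0 5 1 4 10 3 12 6 13)(2 11))^6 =(0 12 4)(1 13 3)(5 6 10)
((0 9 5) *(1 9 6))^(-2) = ((0 6 1 9 5))^(-2) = (0 9 6 5 1)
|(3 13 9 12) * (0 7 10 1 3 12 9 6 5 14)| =|(0 7 10 1 3 13 6 5 14)| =9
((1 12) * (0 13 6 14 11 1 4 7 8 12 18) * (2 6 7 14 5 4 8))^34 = ((0 13 7 2 6 5 4 14 11 1 18)(8 12))^34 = (0 13 7 2 6 5 4 14 11 1 18)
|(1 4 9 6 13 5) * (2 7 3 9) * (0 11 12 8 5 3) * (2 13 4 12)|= 20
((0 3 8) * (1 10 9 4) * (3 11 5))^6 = ((0 11 5 3 8)(1 10 9 4))^6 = (0 11 5 3 8)(1 9)(4 10)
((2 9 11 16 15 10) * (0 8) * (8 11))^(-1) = (0 8 9 2 10 15 16 11)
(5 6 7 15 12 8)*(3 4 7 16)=[0, 1, 2, 4, 7, 6, 16, 15, 5, 9, 10, 11, 8, 13, 14, 12, 3]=(3 4 7 15 12 8 5 6 16)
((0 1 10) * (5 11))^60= (11)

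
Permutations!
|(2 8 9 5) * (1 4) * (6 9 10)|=|(1 4)(2 8 10 6 9 5)|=6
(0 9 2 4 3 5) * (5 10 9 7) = (0 7 5)(2 4 3 10 9) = [7, 1, 4, 10, 3, 0, 6, 5, 8, 2, 9]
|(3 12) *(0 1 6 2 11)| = 10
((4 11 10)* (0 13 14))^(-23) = (0 13 14)(4 11 10)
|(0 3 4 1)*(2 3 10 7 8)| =|(0 10 7 8 2 3 4 1)| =8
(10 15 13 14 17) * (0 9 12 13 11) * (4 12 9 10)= [10, 1, 2, 3, 12, 5, 6, 7, 8, 9, 15, 0, 13, 14, 17, 11, 16, 4]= (0 10 15 11)(4 12 13 14 17)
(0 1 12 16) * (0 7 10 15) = (0 1 12 16 7 10 15) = [1, 12, 2, 3, 4, 5, 6, 10, 8, 9, 15, 11, 16, 13, 14, 0, 7]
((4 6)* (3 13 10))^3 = ((3 13 10)(4 6))^3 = (13)(4 6)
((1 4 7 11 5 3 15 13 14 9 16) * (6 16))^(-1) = ((1 4 7 11 5 3 15 13 14 9 6 16))^(-1) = (1 16 6 9 14 13 15 3 5 11 7 4)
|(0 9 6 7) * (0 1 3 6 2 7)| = 7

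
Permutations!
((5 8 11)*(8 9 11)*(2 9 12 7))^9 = ((2 9 11 5 12 7))^9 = (2 5)(7 11)(9 12)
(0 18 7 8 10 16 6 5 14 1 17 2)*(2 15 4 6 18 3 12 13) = [3, 17, 0, 12, 6, 14, 5, 8, 10, 9, 16, 11, 13, 2, 1, 4, 18, 15, 7] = (0 3 12 13 2)(1 17 15 4 6 5 14)(7 8 10 16 18)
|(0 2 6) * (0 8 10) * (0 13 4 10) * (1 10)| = 4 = |(0 2 6 8)(1 10 13 4)|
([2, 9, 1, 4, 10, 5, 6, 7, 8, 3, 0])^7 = [0, 1, 2, 3, 4, 5, 6, 7, 8, 9, 10]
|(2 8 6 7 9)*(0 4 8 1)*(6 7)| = |(0 4 8 7 9 2 1)| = 7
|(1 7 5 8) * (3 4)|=|(1 7 5 8)(3 4)|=4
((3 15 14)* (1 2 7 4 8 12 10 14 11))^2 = (1 7 8 10 3 11 2 4 12 14 15)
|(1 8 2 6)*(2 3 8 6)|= 2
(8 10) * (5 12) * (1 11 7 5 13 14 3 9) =(1 11 7 5 12 13 14 3 9)(8 10) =[0, 11, 2, 9, 4, 12, 6, 5, 10, 1, 8, 7, 13, 14, 3]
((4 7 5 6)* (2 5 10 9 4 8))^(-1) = (2 8 6 5)(4 9 10 7)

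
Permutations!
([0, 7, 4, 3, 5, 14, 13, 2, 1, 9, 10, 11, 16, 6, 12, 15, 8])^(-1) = (1 8 16 12 14 5 4 2 7)(6 13)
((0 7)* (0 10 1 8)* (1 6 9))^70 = ((0 7 10 6 9 1 8))^70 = (10)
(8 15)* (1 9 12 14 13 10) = [0, 9, 2, 3, 4, 5, 6, 7, 15, 12, 1, 11, 14, 10, 13, 8] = (1 9 12 14 13 10)(8 15)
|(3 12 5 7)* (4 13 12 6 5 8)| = |(3 6 5 7)(4 13 12 8)| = 4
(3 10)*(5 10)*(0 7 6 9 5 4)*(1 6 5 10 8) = [7, 6, 2, 4, 0, 8, 9, 5, 1, 10, 3] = (0 7 5 8 1 6 9 10 3 4)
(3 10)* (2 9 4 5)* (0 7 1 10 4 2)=[7, 10, 9, 4, 5, 0, 6, 1, 8, 2, 3]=(0 7 1 10 3 4 5)(2 9)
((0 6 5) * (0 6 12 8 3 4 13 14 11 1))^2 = ((0 12 8 3 4 13 14 11 1)(5 6))^2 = (0 8 4 14 1 12 3 13 11)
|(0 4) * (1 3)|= 2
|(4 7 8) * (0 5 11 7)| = 6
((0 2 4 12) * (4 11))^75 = ((0 2 11 4 12))^75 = (12)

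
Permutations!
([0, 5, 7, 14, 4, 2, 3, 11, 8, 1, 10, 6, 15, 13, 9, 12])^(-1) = [0, 9, 5, 6, 4, 1, 11, 2, 8, 14, 10, 7, 15, 13, 3, 12]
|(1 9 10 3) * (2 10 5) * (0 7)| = |(0 7)(1 9 5 2 10 3)| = 6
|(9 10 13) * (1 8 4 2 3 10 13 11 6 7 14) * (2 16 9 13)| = |(1 8 4 16 9 2 3 10 11 6 7 14)| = 12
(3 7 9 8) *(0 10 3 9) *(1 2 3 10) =(10)(0 1 2 3 7)(8 9) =[1, 2, 3, 7, 4, 5, 6, 0, 9, 8, 10]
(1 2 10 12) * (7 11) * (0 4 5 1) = (0 4 5 1 2 10 12)(7 11) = [4, 2, 10, 3, 5, 1, 6, 11, 8, 9, 12, 7, 0]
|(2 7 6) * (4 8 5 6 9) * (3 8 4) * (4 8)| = 8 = |(2 7 9 3 4 8 5 6)|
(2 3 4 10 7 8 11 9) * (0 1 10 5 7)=(0 1 10)(2 3 4 5 7 8 11 9)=[1, 10, 3, 4, 5, 7, 6, 8, 11, 2, 0, 9]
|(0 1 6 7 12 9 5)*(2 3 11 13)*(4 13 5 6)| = |(0 1 4 13 2 3 11 5)(6 7 12 9)| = 8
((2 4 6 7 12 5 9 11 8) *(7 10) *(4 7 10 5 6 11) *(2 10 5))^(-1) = (2 6 12 7)(4 9 5 10 8 11)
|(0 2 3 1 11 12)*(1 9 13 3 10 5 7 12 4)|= 6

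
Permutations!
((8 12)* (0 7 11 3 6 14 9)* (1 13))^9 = ((0 7 11 3 6 14 9)(1 13)(8 12))^9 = (0 11 6 9 7 3 14)(1 13)(8 12)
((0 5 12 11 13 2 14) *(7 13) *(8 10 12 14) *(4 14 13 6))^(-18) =((0 5 13 2 8 10 12 11 7 6 4 14))^(-18) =(0 12)(2 6)(4 8)(5 11)(7 13)(10 14)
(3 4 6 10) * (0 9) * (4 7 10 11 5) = (0 9)(3 7 10)(4 6 11 5) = [9, 1, 2, 7, 6, 4, 11, 10, 8, 0, 3, 5]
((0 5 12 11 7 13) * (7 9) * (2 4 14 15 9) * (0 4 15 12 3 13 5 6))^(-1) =(0 6)(2 11 12 14 4 13 3 5 7 9 15)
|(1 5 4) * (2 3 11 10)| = 12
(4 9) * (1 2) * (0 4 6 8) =[4, 2, 1, 3, 9, 5, 8, 7, 0, 6] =(0 4 9 6 8)(1 2)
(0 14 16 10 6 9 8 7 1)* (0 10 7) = (0 14 16 7 1 10 6 9 8) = [14, 10, 2, 3, 4, 5, 9, 1, 0, 8, 6, 11, 12, 13, 16, 15, 7]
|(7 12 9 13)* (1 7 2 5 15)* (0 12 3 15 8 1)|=|(0 12 9 13 2 5 8 1 7 3 15)|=11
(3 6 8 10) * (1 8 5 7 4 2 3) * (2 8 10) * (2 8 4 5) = (1 10)(2 3 6)(5 7) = [0, 10, 3, 6, 4, 7, 2, 5, 8, 9, 1]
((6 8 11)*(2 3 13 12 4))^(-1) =(2 4 12 13 3)(6 11 8)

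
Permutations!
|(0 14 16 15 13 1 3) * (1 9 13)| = 6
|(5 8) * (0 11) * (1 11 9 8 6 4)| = |(0 9 8 5 6 4 1 11)| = 8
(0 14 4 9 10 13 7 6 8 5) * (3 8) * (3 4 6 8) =[14, 1, 2, 3, 9, 0, 4, 8, 5, 10, 13, 11, 12, 7, 6] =(0 14 6 4 9 10 13 7 8 5)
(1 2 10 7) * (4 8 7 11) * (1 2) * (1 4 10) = (1 4 8 7 2)(10 11) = [0, 4, 1, 3, 8, 5, 6, 2, 7, 9, 11, 10]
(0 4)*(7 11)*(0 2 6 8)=(0 4 2 6 8)(7 11)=[4, 1, 6, 3, 2, 5, 8, 11, 0, 9, 10, 7]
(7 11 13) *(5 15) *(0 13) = (0 13 7 11)(5 15) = [13, 1, 2, 3, 4, 15, 6, 11, 8, 9, 10, 0, 12, 7, 14, 5]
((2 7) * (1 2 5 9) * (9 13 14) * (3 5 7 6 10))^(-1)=(1 9 14 13 5 3 10 6 2)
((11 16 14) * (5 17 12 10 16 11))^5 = (5 14 16 10 12 17)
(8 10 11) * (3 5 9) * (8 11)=(11)(3 5 9)(8 10)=[0, 1, 2, 5, 4, 9, 6, 7, 10, 3, 8, 11]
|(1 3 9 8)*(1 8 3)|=|(3 9)|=2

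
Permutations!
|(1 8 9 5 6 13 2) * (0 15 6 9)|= 14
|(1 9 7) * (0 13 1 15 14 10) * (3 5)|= |(0 13 1 9 7 15 14 10)(3 5)|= 8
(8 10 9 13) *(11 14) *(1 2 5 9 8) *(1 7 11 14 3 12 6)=(14)(1 2 5 9 13 7 11 3 12 6)(8 10)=[0, 2, 5, 12, 4, 9, 1, 11, 10, 13, 8, 3, 6, 7, 14]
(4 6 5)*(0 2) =[2, 1, 0, 3, 6, 4, 5] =(0 2)(4 6 5)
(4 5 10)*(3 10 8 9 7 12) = [0, 1, 2, 10, 5, 8, 6, 12, 9, 7, 4, 11, 3] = (3 10 4 5 8 9 7 12)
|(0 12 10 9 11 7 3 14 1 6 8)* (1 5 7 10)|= 60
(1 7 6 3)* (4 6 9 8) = (1 7 9 8 4 6 3) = [0, 7, 2, 1, 6, 5, 3, 9, 4, 8]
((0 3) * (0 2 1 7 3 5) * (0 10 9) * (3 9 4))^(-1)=((0 5 10 4 3 2 1 7 9))^(-1)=(0 9 7 1 2 3 4 10 5)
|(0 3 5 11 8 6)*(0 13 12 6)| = |(0 3 5 11 8)(6 13 12)| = 15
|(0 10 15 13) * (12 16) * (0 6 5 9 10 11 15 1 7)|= 10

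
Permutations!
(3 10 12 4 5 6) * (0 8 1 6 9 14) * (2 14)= (0 8 1 6 3 10 12 4 5 9 2 14)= [8, 6, 14, 10, 5, 9, 3, 7, 1, 2, 12, 11, 4, 13, 0]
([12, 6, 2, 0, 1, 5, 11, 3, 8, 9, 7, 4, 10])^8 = [7, 1, 2, 10, 4, 5, 6, 12, 8, 9, 0, 11, 3]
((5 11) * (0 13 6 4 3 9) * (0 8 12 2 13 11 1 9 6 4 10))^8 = ((0 11 5 1 9 8 12 2 13 4 3 6 10))^8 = (0 13 1 6 12 11 4 9 10 2 5 3 8)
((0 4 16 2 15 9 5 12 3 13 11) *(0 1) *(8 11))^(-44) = ((0 4 16 2 15 9 5 12 3 13 8 11 1))^(-44) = (0 3 2 11 5 4 13 15 1 12 16 8 9)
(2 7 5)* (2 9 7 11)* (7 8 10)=(2 11)(5 9 8 10 7)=[0, 1, 11, 3, 4, 9, 6, 5, 10, 8, 7, 2]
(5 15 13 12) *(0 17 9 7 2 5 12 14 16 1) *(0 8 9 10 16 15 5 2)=(0 17 10 16 1 8 9 7)(13 14 15)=[17, 8, 2, 3, 4, 5, 6, 0, 9, 7, 16, 11, 12, 14, 15, 13, 1, 10]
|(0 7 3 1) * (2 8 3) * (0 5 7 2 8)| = |(0 2)(1 5 7 8 3)| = 10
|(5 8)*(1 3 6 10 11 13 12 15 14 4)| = 10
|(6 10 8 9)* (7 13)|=|(6 10 8 9)(7 13)|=4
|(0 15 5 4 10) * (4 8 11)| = 7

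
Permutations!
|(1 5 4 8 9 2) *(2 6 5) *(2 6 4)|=|(1 6 5 2)(4 8 9)|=12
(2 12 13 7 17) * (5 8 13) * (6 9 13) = (2 12 5 8 6 9 13 7 17) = [0, 1, 12, 3, 4, 8, 9, 17, 6, 13, 10, 11, 5, 7, 14, 15, 16, 2]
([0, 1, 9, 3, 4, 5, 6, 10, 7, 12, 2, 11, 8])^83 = (2 10 7 8 12 9)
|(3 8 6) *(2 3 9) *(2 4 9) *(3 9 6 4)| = 6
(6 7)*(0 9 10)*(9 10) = [10, 1, 2, 3, 4, 5, 7, 6, 8, 9, 0] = (0 10)(6 7)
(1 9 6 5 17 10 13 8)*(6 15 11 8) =[0, 9, 2, 3, 4, 17, 5, 7, 1, 15, 13, 8, 12, 6, 14, 11, 16, 10] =(1 9 15 11 8)(5 17 10 13 6)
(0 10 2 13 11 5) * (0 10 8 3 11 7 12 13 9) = (0 8 3 11 5 10 2 9)(7 12 13) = [8, 1, 9, 11, 4, 10, 6, 12, 3, 0, 2, 5, 13, 7]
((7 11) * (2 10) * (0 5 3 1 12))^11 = ((0 5 3 1 12)(2 10)(7 11))^11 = (0 5 3 1 12)(2 10)(7 11)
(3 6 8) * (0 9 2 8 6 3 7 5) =(0 9 2 8 7 5) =[9, 1, 8, 3, 4, 0, 6, 5, 7, 2]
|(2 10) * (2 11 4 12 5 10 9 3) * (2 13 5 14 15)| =11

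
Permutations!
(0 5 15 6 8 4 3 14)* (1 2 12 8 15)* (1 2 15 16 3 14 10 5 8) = (0 8 4 14)(1 15 6 16 3 10 5 2 12) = [8, 15, 12, 10, 14, 2, 16, 7, 4, 9, 5, 11, 1, 13, 0, 6, 3]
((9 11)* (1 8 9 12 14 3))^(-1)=((1 8 9 11 12 14 3))^(-1)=(1 3 14 12 11 9 8)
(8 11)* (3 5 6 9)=(3 5 6 9)(8 11)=[0, 1, 2, 5, 4, 6, 9, 7, 11, 3, 10, 8]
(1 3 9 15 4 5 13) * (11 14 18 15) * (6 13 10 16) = (1 3 9 11 14 18 15 4 5 10 16 6 13) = [0, 3, 2, 9, 5, 10, 13, 7, 8, 11, 16, 14, 12, 1, 18, 4, 6, 17, 15]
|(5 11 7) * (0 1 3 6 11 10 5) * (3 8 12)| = 8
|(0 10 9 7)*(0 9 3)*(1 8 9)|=|(0 10 3)(1 8 9 7)|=12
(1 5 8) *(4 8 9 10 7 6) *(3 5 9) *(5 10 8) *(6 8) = [0, 9, 2, 10, 5, 3, 4, 8, 1, 6, 7] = (1 9 6 4 5 3 10 7 8)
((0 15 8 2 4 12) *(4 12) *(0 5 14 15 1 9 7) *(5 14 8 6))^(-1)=(0 7 9 1)(2 8 5 6 15 14 12)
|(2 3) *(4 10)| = 2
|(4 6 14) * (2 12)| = 6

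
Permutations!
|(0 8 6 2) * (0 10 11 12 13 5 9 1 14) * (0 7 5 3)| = |(0 8 6 2 10 11 12 13 3)(1 14 7 5 9)| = 45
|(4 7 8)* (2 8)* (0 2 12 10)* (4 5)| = 8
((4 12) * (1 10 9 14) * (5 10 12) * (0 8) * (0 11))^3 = ((0 8 11)(1 12 4 5 10 9 14))^3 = (1 5 14 4 9 12 10)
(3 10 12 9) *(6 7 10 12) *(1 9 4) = (1 9 3 12 4)(6 7 10) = [0, 9, 2, 12, 1, 5, 7, 10, 8, 3, 6, 11, 4]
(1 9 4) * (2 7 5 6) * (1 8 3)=[0, 9, 7, 1, 8, 6, 2, 5, 3, 4]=(1 9 4 8 3)(2 7 5 6)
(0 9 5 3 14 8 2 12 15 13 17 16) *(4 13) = (0 9 5 3 14 8 2 12 15 4 13 17 16) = [9, 1, 12, 14, 13, 3, 6, 7, 2, 5, 10, 11, 15, 17, 8, 4, 0, 16]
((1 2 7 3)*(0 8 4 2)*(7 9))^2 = ((0 8 4 2 9 7 3 1))^2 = (0 4 9 3)(1 8 2 7)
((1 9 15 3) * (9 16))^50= ((1 16 9 15 3))^50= (16)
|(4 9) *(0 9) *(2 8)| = 6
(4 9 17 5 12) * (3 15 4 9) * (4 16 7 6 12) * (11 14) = (3 15 16 7 6 12 9 17 5 4)(11 14) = [0, 1, 2, 15, 3, 4, 12, 6, 8, 17, 10, 14, 9, 13, 11, 16, 7, 5]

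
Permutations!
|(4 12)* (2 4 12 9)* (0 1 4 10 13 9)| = 12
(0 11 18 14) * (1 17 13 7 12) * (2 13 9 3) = [11, 17, 13, 2, 4, 5, 6, 12, 8, 3, 10, 18, 1, 7, 0, 15, 16, 9, 14] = (0 11 18 14)(1 17 9 3 2 13 7 12)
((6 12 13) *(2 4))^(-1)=((2 4)(6 12 13))^(-1)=(2 4)(6 13 12)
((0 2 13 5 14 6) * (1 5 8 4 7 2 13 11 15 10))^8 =((0 13 8 4 7 2 11 15 10 1 5 14 6))^8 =(0 10 4 14 11 13 1 7 6 15 8 5 2)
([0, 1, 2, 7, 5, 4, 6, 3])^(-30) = [0, 1, 2, 3, 4, 5, 6, 7]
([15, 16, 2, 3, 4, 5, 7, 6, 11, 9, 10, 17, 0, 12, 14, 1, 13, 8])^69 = (17)(0 16)(1 12)(6 7)(13 15)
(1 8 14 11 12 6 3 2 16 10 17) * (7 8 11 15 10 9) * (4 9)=(1 11 12 6 3 2 16 4 9 7 8 14 15 10 17)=[0, 11, 16, 2, 9, 5, 3, 8, 14, 7, 17, 12, 6, 13, 15, 10, 4, 1]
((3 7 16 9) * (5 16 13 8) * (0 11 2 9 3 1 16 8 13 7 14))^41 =((0 11 2 9 1 16 3 14)(5 8))^41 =(0 11 2 9 1 16 3 14)(5 8)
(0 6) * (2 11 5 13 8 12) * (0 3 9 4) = (0 6 3 9 4)(2 11 5 13 8 12) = [6, 1, 11, 9, 0, 13, 3, 7, 12, 4, 10, 5, 2, 8]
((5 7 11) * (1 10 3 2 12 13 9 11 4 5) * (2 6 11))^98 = (1 6 10 11 3)(2 13)(4 7 5)(9 12)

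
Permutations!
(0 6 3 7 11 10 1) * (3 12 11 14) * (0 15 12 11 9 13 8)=(0 6 11 10 1 15 12 9 13 8)(3 7 14)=[6, 15, 2, 7, 4, 5, 11, 14, 0, 13, 1, 10, 9, 8, 3, 12]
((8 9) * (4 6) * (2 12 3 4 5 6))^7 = (2 4 3 12)(5 6)(8 9)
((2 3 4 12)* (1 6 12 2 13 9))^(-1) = ((1 6 12 13 9)(2 3 4))^(-1) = (1 9 13 12 6)(2 4 3)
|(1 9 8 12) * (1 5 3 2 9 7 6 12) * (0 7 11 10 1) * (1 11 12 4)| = 22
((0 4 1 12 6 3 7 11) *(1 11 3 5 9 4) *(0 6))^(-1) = ((0 1 12)(3 7)(4 11 6 5 9))^(-1) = (0 12 1)(3 7)(4 9 5 6 11)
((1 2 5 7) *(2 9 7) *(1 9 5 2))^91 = (1 5)(7 9)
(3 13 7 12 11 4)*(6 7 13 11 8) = [0, 1, 2, 11, 3, 5, 7, 12, 6, 9, 10, 4, 8, 13] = (13)(3 11 4)(6 7 12 8)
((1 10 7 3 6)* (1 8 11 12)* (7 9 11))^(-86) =((1 10 9 11 12)(3 6 8 7))^(-86) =(1 12 11 9 10)(3 8)(6 7)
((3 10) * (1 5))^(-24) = (10)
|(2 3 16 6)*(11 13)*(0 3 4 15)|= 14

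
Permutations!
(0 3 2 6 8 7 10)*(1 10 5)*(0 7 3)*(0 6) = (0 6 8 3 2)(1 10 7 5) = [6, 10, 0, 2, 4, 1, 8, 5, 3, 9, 7]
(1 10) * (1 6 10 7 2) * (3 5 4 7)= (1 3 5 4 7 2)(6 10)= [0, 3, 1, 5, 7, 4, 10, 2, 8, 9, 6]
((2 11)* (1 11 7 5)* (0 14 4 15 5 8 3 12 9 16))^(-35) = ((0 14 4 15 5 1 11 2 7 8 3 12 9 16))^(-35) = (0 2)(1 9)(3 15)(4 8)(5 12)(7 14)(11 16)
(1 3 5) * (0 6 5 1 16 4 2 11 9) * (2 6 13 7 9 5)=(0 13 7 9)(1 3)(2 11 5 16 4 6)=[13, 3, 11, 1, 6, 16, 2, 9, 8, 0, 10, 5, 12, 7, 14, 15, 4]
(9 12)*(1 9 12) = (12)(1 9) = [0, 9, 2, 3, 4, 5, 6, 7, 8, 1, 10, 11, 12]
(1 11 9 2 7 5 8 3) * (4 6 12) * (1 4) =(1 11 9 2 7 5 8 3 4 6 12) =[0, 11, 7, 4, 6, 8, 12, 5, 3, 2, 10, 9, 1]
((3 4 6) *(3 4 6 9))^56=(9)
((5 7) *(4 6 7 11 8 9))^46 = (4 11 6 8 7 9 5)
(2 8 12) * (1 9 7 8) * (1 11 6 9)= (2 11 6 9 7 8 12)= [0, 1, 11, 3, 4, 5, 9, 8, 12, 7, 10, 6, 2]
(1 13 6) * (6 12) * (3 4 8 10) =[0, 13, 2, 4, 8, 5, 1, 7, 10, 9, 3, 11, 6, 12] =(1 13 12 6)(3 4 8 10)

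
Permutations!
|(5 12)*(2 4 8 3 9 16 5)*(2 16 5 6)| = |(2 4 8 3 9 5 12 16 6)| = 9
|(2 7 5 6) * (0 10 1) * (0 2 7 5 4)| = 8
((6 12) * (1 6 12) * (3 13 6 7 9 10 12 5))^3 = ((1 7 9 10 12 5 3 13 6))^3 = (1 10 3)(5 6 9)(7 12 13)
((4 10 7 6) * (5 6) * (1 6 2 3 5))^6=(1 6 4 10 7)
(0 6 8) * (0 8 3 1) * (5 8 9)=[6, 0, 2, 1, 4, 8, 3, 7, 9, 5]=(0 6 3 1)(5 8 9)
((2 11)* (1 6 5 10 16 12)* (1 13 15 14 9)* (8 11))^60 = ((1 6 5 10 16 12 13 15 14 9)(2 8 11))^60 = (16)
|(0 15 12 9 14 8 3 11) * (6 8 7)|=10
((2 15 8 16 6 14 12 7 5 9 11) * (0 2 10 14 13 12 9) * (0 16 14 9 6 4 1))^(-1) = (0 1 4 16 5 7 12 13 6 14 8 15 2)(9 10 11)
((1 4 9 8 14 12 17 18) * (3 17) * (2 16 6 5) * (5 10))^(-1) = ((1 4 9 8 14 12 3 17 18)(2 16 6 10 5))^(-1) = (1 18 17 3 12 14 8 9 4)(2 5 10 6 16)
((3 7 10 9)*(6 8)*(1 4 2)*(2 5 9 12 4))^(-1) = (1 2)(3 9 5 4 12 10 7)(6 8)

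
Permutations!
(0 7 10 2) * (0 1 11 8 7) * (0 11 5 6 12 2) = (0 11 8 7 10)(1 5 6 12 2) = [11, 5, 1, 3, 4, 6, 12, 10, 7, 9, 0, 8, 2]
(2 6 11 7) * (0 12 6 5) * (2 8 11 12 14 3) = (0 14 3 2 5)(6 12)(7 8 11) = [14, 1, 5, 2, 4, 0, 12, 8, 11, 9, 10, 7, 6, 13, 3]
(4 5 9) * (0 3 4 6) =(0 3 4 5 9 6) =[3, 1, 2, 4, 5, 9, 0, 7, 8, 6]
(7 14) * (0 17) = [17, 1, 2, 3, 4, 5, 6, 14, 8, 9, 10, 11, 12, 13, 7, 15, 16, 0] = (0 17)(7 14)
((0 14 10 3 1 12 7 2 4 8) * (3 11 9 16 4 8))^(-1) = (0 8 2 7 12 1 3 4 16 9 11 10 14)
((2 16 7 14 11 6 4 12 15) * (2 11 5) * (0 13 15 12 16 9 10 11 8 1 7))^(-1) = ((0 13 15 8 1 7 14 5 2 9 10 11 6 4 16))^(-1) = (0 16 4 6 11 10 9 2 5 14 7 1 8 15 13)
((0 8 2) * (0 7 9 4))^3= (0 7)(2 4)(8 9)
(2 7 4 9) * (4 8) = (2 7 8 4 9) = [0, 1, 7, 3, 9, 5, 6, 8, 4, 2]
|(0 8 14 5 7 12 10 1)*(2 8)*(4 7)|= |(0 2 8 14 5 4 7 12 10 1)|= 10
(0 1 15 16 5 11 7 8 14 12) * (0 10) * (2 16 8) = (0 1 15 8 14 12 10)(2 16 5 11 7) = [1, 15, 16, 3, 4, 11, 6, 2, 14, 9, 0, 7, 10, 13, 12, 8, 5]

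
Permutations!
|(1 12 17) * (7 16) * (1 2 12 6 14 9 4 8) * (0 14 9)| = |(0 14)(1 6 9 4 8)(2 12 17)(7 16)| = 30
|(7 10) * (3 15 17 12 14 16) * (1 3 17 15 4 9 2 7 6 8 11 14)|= |(1 3 4 9 2 7 10 6 8 11 14 16 17 12)|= 14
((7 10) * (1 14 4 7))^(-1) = ((1 14 4 7 10))^(-1) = (1 10 7 4 14)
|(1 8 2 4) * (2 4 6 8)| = |(1 2 6 8 4)| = 5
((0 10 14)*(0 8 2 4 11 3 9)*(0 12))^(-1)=((0 10 14 8 2 4 11 3 9 12))^(-1)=(0 12 9 3 11 4 2 8 14 10)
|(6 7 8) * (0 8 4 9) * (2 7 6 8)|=5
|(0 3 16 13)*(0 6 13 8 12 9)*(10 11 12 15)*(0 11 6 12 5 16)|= 10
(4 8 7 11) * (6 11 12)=[0, 1, 2, 3, 8, 5, 11, 12, 7, 9, 10, 4, 6]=(4 8 7 12 6 11)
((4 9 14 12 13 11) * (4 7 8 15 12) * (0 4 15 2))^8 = ((0 4 9 14 15 12 13 11 7 8 2))^8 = (0 7 12 9 2 11 15 4 8 13 14)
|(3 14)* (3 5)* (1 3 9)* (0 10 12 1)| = 8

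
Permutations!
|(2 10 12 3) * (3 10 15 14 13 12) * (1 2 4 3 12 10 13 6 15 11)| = 6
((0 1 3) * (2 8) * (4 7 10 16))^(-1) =(0 3 1)(2 8)(4 16 10 7)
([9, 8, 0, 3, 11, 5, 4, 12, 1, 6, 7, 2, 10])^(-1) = (0 2 11 4 6 9)(1 8)(7 10 12)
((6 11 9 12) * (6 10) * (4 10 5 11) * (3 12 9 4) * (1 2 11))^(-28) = ((1 2 11 4 10 6 3 12 5))^(-28) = (1 5 12 3 6 10 4 11 2)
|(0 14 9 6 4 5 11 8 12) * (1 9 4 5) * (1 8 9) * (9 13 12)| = 10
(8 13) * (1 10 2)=[0, 10, 1, 3, 4, 5, 6, 7, 13, 9, 2, 11, 12, 8]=(1 10 2)(8 13)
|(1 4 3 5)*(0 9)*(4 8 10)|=|(0 9)(1 8 10 4 3 5)|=6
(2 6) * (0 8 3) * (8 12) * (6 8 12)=(12)(0 6 2 8 3)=[6, 1, 8, 0, 4, 5, 2, 7, 3, 9, 10, 11, 12]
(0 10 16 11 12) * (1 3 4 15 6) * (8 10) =(0 8 10 16 11 12)(1 3 4 15 6) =[8, 3, 2, 4, 15, 5, 1, 7, 10, 9, 16, 12, 0, 13, 14, 6, 11]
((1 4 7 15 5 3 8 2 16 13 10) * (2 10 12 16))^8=((1 4 7 15 5 3 8 10)(12 16 13))^8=(12 13 16)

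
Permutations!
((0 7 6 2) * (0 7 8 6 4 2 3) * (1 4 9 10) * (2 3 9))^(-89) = (0 3 4 1 10 9 6 8)(2 7)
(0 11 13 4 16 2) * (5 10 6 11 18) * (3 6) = (0 18 5 10 3 6 11 13 4 16 2) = [18, 1, 0, 6, 16, 10, 11, 7, 8, 9, 3, 13, 12, 4, 14, 15, 2, 17, 5]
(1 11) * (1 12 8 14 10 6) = (1 11 12 8 14 10 6) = [0, 11, 2, 3, 4, 5, 1, 7, 14, 9, 6, 12, 8, 13, 10]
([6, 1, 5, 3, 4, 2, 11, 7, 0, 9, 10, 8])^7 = (0 8 11 6)(2 5)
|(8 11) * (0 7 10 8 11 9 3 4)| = 7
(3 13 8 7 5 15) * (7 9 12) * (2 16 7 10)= (2 16 7 5 15 3 13 8 9 12 10)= [0, 1, 16, 13, 4, 15, 6, 5, 9, 12, 2, 11, 10, 8, 14, 3, 7]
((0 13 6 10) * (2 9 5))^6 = (0 6)(10 13)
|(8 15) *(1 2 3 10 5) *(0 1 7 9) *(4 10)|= |(0 1 2 3 4 10 5 7 9)(8 15)|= 18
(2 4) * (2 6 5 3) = (2 4 6 5 3) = [0, 1, 4, 2, 6, 3, 5]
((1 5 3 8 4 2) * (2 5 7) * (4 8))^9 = (8)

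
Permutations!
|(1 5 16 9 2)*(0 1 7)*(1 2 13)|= |(0 2 7)(1 5 16 9 13)|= 15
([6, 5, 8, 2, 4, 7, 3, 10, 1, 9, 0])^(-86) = (0 8 10 2 7 3 5 6 1)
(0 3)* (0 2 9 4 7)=(0 3 2 9 4 7)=[3, 1, 9, 2, 7, 5, 6, 0, 8, 4]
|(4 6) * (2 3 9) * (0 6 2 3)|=|(0 6 4 2)(3 9)|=4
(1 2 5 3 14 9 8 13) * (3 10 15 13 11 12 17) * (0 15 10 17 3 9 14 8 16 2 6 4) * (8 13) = (0 15 8 11 12 3 13 1 6 4)(2 5 17 9 16) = [15, 6, 5, 13, 0, 17, 4, 7, 11, 16, 10, 12, 3, 1, 14, 8, 2, 9]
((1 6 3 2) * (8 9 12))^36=(12)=((1 6 3 2)(8 9 12))^36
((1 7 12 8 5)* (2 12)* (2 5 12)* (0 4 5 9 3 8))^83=((0 4 5 1 7 9 3 8 12))^83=(0 5 7 3 12 4 1 9 8)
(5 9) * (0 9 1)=(0 9 5 1)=[9, 0, 2, 3, 4, 1, 6, 7, 8, 5]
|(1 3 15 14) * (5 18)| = |(1 3 15 14)(5 18)| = 4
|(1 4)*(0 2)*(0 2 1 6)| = 4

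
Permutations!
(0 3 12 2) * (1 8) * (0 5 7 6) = (0 3 12 2 5 7 6)(1 8) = [3, 8, 5, 12, 4, 7, 0, 6, 1, 9, 10, 11, 2]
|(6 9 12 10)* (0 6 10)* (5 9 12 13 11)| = |(0 6 12)(5 9 13 11)| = 12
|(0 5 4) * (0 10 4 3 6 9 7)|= 6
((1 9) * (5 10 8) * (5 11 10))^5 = (1 9)(8 10 11)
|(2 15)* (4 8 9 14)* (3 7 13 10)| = 4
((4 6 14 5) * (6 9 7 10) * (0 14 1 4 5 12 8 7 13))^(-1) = ((0 14 12 8 7 10 6 1 4 9 13))^(-1) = (0 13 9 4 1 6 10 7 8 12 14)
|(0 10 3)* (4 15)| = 6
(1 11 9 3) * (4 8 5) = (1 11 9 3)(4 8 5) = [0, 11, 2, 1, 8, 4, 6, 7, 5, 3, 10, 9]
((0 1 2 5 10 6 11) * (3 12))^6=((0 1 2 5 10 6 11)(3 12))^6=(12)(0 11 6 10 5 2 1)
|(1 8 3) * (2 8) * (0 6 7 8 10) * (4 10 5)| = |(0 6 7 8 3 1 2 5 4 10)| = 10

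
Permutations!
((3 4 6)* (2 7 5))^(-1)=(2 5 7)(3 6 4)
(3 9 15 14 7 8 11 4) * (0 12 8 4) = (0 12 8 11)(3 9 15 14 7 4) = [12, 1, 2, 9, 3, 5, 6, 4, 11, 15, 10, 0, 8, 13, 7, 14]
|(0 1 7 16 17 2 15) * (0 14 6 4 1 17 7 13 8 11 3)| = 12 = |(0 17 2 15 14 6 4 1 13 8 11 3)(7 16)|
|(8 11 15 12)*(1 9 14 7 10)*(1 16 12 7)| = |(1 9 14)(7 10 16 12 8 11 15)| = 21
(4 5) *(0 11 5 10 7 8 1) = (0 11 5 4 10 7 8 1) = [11, 0, 2, 3, 10, 4, 6, 8, 1, 9, 7, 5]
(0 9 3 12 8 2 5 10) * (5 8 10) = (0 9 3 12 10)(2 8) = [9, 1, 8, 12, 4, 5, 6, 7, 2, 3, 0, 11, 10]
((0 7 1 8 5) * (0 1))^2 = (1 5 8)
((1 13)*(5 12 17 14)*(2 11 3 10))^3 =((1 13)(2 11 3 10)(5 12 17 14))^3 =(1 13)(2 10 3 11)(5 14 17 12)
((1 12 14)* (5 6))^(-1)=(1 14 12)(5 6)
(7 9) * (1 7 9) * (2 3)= (9)(1 7)(2 3)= [0, 7, 3, 2, 4, 5, 6, 1, 8, 9]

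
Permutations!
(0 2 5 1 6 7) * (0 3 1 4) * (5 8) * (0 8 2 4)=(0 4 8 5)(1 6 7 3)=[4, 6, 2, 1, 8, 0, 7, 3, 5]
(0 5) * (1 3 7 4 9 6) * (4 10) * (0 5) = (1 3 7 10 4 9 6) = [0, 3, 2, 7, 9, 5, 1, 10, 8, 6, 4]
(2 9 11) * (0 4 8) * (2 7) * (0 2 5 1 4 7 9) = [7, 4, 0, 3, 8, 1, 6, 5, 2, 11, 10, 9] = (0 7 5 1 4 8 2)(9 11)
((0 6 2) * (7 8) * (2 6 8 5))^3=((0 8 7 5 2))^3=(0 5 8 2 7)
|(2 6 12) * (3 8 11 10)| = 12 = |(2 6 12)(3 8 11 10)|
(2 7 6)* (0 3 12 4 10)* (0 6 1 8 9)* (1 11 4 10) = (0 3 12 10 6 2 7 11 4 1 8 9) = [3, 8, 7, 12, 1, 5, 2, 11, 9, 0, 6, 4, 10]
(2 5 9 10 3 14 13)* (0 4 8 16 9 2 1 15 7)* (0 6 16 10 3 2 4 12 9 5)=(0 12 9 3 14 13 1 15 7 6 16 5 4 8 10 2)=[12, 15, 0, 14, 8, 4, 16, 6, 10, 3, 2, 11, 9, 1, 13, 7, 5]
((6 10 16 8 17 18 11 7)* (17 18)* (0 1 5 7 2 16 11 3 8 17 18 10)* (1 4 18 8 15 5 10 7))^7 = (0 10 6 1 7 5 8 15 17 3 16 18 2 4 11)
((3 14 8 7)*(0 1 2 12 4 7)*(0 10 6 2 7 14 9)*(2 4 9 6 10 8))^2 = ((0 1 7 3 6 4 14 2 12 9))^2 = (0 7 6 14 12)(1 3 4 2 9)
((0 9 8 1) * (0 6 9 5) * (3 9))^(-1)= (0 5)(1 8 9 3 6)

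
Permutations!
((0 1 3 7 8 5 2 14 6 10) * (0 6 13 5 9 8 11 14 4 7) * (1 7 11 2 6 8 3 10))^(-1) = (0 3 9 8 10 1 6 5 13 14 11 4 2 7)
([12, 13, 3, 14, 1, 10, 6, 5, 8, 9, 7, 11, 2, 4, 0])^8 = (0 3 12 14 2)(1 4 13)(5 7 10)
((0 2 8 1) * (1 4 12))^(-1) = (0 1 12 4 8 2)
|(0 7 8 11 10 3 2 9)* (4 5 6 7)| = |(0 4 5 6 7 8 11 10 3 2 9)| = 11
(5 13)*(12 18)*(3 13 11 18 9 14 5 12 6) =(3 13 12 9 14 5 11 18 6) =[0, 1, 2, 13, 4, 11, 3, 7, 8, 14, 10, 18, 9, 12, 5, 15, 16, 17, 6]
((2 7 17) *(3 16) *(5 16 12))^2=(2 17 7)(3 5)(12 16)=((2 7 17)(3 12 5 16))^2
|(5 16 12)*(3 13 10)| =|(3 13 10)(5 16 12)| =3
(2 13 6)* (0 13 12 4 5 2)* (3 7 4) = (0 13 6)(2 12 3 7 4 5) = [13, 1, 12, 7, 5, 2, 0, 4, 8, 9, 10, 11, 3, 6]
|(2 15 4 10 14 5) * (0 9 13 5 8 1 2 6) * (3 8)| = |(0 9 13 5 6)(1 2 15 4 10 14 3 8)| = 40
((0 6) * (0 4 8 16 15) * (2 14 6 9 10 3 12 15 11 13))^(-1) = (0 15 12 3 10 9)(2 13 11 16 8 4 6 14)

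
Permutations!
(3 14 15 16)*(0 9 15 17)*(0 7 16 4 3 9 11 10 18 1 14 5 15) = (0 11 10 18 1 14 17 7 16 9)(3 5 15 4) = [11, 14, 2, 5, 3, 15, 6, 16, 8, 0, 18, 10, 12, 13, 17, 4, 9, 7, 1]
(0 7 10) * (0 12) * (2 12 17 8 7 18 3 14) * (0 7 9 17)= (0 18 3 14 2 12 7 10)(8 9 17)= [18, 1, 12, 14, 4, 5, 6, 10, 9, 17, 0, 11, 7, 13, 2, 15, 16, 8, 3]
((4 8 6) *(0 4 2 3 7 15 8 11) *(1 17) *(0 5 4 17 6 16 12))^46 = ((0 17 1 6 2 3 7 15 8 16 12)(4 11 5))^46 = (0 1 2 7 8 12 17 6 3 15 16)(4 11 5)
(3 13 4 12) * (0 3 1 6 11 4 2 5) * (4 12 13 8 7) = (0 3 8 7 4 13 2 5)(1 6 11 12) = [3, 6, 5, 8, 13, 0, 11, 4, 7, 9, 10, 12, 1, 2]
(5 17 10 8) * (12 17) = (5 12 17 10 8) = [0, 1, 2, 3, 4, 12, 6, 7, 5, 9, 8, 11, 17, 13, 14, 15, 16, 10]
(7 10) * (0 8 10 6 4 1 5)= (0 8 10 7 6 4 1 5)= [8, 5, 2, 3, 1, 0, 4, 6, 10, 9, 7]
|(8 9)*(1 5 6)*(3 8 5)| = |(1 3 8 9 5 6)| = 6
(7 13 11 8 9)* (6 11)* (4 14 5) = (4 14 5)(6 11 8 9 7 13) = [0, 1, 2, 3, 14, 4, 11, 13, 9, 7, 10, 8, 12, 6, 5]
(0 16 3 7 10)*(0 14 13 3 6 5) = (0 16 6 5)(3 7 10 14 13) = [16, 1, 2, 7, 4, 0, 5, 10, 8, 9, 14, 11, 12, 3, 13, 15, 6]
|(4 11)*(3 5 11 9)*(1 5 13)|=|(1 5 11 4 9 3 13)|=7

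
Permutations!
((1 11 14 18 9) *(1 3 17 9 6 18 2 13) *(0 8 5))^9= ((0 8 5)(1 11 14 2 13)(3 17 9)(6 18))^9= (1 13 2 14 11)(6 18)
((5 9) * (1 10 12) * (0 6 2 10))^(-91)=((0 6 2 10 12 1)(5 9))^(-91)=(0 1 12 10 2 6)(5 9)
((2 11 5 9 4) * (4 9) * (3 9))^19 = (2 4 5 11)(3 9)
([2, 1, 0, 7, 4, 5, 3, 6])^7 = (0 2)(3 7 6)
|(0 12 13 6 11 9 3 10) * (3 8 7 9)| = 21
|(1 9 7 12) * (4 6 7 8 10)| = 8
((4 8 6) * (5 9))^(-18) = (9)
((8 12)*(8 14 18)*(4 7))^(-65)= ((4 7)(8 12 14 18))^(-65)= (4 7)(8 18 14 12)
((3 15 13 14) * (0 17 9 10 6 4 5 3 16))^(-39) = ((0 17 9 10 6 4 5 3 15 13 14 16))^(-39) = (0 13 5 10)(3 6 17 14)(4 9 16 15)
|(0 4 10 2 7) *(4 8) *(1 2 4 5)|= 6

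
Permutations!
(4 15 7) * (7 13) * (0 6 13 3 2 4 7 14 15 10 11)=(0 6 13 14 15 3 2 4 10 11)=[6, 1, 4, 2, 10, 5, 13, 7, 8, 9, 11, 0, 12, 14, 15, 3]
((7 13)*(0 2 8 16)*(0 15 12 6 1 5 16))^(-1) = ((0 2 8)(1 5 16 15 12 6)(7 13))^(-1) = (0 8 2)(1 6 12 15 16 5)(7 13)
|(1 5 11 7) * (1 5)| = 3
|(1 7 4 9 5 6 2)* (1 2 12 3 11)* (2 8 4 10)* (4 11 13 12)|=|(1 7 10 2 8 11)(3 13 12)(4 9 5 6)|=12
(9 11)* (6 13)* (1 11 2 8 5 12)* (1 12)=(1 11 9 2 8 5)(6 13)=[0, 11, 8, 3, 4, 1, 13, 7, 5, 2, 10, 9, 12, 6]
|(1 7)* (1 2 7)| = |(2 7)| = 2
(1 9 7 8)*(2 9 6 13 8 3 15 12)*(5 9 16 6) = [0, 5, 16, 15, 4, 9, 13, 3, 1, 7, 10, 11, 2, 8, 14, 12, 6] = (1 5 9 7 3 15 12 2 16 6 13 8)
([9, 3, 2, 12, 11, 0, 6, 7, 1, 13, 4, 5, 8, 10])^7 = [0, 8, 2, 1, 4, 5, 6, 7, 12, 9, 10, 11, 3, 13]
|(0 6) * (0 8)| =3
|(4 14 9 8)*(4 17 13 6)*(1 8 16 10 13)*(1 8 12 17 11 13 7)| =|(1 12 17 8 11 13 6 4 14 9 16 10 7)| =13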